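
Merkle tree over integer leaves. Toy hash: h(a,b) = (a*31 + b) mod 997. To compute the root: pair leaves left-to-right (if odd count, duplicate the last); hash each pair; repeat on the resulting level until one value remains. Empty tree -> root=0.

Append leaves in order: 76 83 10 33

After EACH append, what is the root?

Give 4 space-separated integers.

After append 76 (leaves=[76]):
  L0: [76]
  root=76
After append 83 (leaves=[76, 83]):
  L0: [76, 83]
  L1: h(76,83)=(76*31+83)%997=445 -> [445]
  root=445
After append 10 (leaves=[76, 83, 10]):
  L0: [76, 83, 10]
  L1: h(76,83)=(76*31+83)%997=445 h(10,10)=(10*31+10)%997=320 -> [445, 320]
  L2: h(445,320)=(445*31+320)%997=157 -> [157]
  root=157
After append 33 (leaves=[76, 83, 10, 33]):
  L0: [76, 83, 10, 33]
  L1: h(76,83)=(76*31+83)%997=445 h(10,33)=(10*31+33)%997=343 -> [445, 343]
  L2: h(445,343)=(445*31+343)%997=180 -> [180]
  root=180

Answer: 76 445 157 180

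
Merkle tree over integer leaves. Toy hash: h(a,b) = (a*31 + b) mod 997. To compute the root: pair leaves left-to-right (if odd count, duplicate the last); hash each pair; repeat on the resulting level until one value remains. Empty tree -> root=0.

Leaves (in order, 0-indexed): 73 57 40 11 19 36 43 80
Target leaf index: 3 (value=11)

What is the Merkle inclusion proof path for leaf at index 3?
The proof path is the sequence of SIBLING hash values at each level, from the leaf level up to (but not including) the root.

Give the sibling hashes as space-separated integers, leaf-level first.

Answer: 40 326 848

Derivation:
L0 (leaves): [73, 57, 40, 11, 19, 36, 43, 80], target index=3
L1: h(73,57)=(73*31+57)%997=326 [pair 0] h(40,11)=(40*31+11)%997=254 [pair 1] h(19,36)=(19*31+36)%997=625 [pair 2] h(43,80)=(43*31+80)%997=416 [pair 3] -> [326, 254, 625, 416]
  Sibling for proof at L0: 40
L2: h(326,254)=(326*31+254)%997=390 [pair 0] h(625,416)=(625*31+416)%997=848 [pair 1] -> [390, 848]
  Sibling for proof at L1: 326
L3: h(390,848)=(390*31+848)%997=974 [pair 0] -> [974]
  Sibling for proof at L2: 848
Root: 974
Proof path (sibling hashes from leaf to root): [40, 326, 848]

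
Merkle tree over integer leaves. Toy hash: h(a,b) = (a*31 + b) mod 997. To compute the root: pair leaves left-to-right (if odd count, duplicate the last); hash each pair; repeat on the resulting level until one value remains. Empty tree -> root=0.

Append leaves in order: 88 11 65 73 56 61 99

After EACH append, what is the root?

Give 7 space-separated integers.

Answer: 88 745 250 258 537 697 74

Derivation:
After append 88 (leaves=[88]):
  L0: [88]
  root=88
After append 11 (leaves=[88, 11]):
  L0: [88, 11]
  L1: h(88,11)=(88*31+11)%997=745 -> [745]
  root=745
After append 65 (leaves=[88, 11, 65]):
  L0: [88, 11, 65]
  L1: h(88,11)=(88*31+11)%997=745 h(65,65)=(65*31+65)%997=86 -> [745, 86]
  L2: h(745,86)=(745*31+86)%997=250 -> [250]
  root=250
After append 73 (leaves=[88, 11, 65, 73]):
  L0: [88, 11, 65, 73]
  L1: h(88,11)=(88*31+11)%997=745 h(65,73)=(65*31+73)%997=94 -> [745, 94]
  L2: h(745,94)=(745*31+94)%997=258 -> [258]
  root=258
After append 56 (leaves=[88, 11, 65, 73, 56]):
  L0: [88, 11, 65, 73, 56]
  L1: h(88,11)=(88*31+11)%997=745 h(65,73)=(65*31+73)%997=94 h(56,56)=(56*31+56)%997=795 -> [745, 94, 795]
  L2: h(745,94)=(745*31+94)%997=258 h(795,795)=(795*31+795)%997=515 -> [258, 515]
  L3: h(258,515)=(258*31+515)%997=537 -> [537]
  root=537
After append 61 (leaves=[88, 11, 65, 73, 56, 61]):
  L0: [88, 11, 65, 73, 56, 61]
  L1: h(88,11)=(88*31+11)%997=745 h(65,73)=(65*31+73)%997=94 h(56,61)=(56*31+61)%997=800 -> [745, 94, 800]
  L2: h(745,94)=(745*31+94)%997=258 h(800,800)=(800*31+800)%997=675 -> [258, 675]
  L3: h(258,675)=(258*31+675)%997=697 -> [697]
  root=697
After append 99 (leaves=[88, 11, 65, 73, 56, 61, 99]):
  L0: [88, 11, 65, 73, 56, 61, 99]
  L1: h(88,11)=(88*31+11)%997=745 h(65,73)=(65*31+73)%997=94 h(56,61)=(56*31+61)%997=800 h(99,99)=(99*31+99)%997=177 -> [745, 94, 800, 177]
  L2: h(745,94)=(745*31+94)%997=258 h(800,177)=(800*31+177)%997=52 -> [258, 52]
  L3: h(258,52)=(258*31+52)%997=74 -> [74]
  root=74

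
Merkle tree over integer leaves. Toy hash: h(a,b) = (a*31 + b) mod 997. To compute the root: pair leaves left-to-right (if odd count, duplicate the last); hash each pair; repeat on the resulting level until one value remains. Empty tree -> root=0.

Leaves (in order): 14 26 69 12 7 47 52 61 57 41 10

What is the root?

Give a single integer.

L0: [14, 26, 69, 12, 7, 47, 52, 61, 57, 41, 10]
L1: h(14,26)=(14*31+26)%997=460 h(69,12)=(69*31+12)%997=157 h(7,47)=(7*31+47)%997=264 h(52,61)=(52*31+61)%997=676 h(57,41)=(57*31+41)%997=811 h(10,10)=(10*31+10)%997=320 -> [460, 157, 264, 676, 811, 320]
L2: h(460,157)=(460*31+157)%997=459 h(264,676)=(264*31+676)%997=884 h(811,320)=(811*31+320)%997=536 -> [459, 884, 536]
L3: h(459,884)=(459*31+884)%997=158 h(536,536)=(536*31+536)%997=203 -> [158, 203]
L4: h(158,203)=(158*31+203)%997=116 -> [116]

Answer: 116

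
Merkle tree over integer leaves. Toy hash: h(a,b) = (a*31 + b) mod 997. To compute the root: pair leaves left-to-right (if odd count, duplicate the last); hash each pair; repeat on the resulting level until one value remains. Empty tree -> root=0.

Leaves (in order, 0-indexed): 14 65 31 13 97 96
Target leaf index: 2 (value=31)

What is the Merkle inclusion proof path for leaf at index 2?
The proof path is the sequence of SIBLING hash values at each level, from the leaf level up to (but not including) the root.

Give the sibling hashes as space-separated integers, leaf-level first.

L0 (leaves): [14, 65, 31, 13, 97, 96], target index=2
L1: h(14,65)=(14*31+65)%997=499 [pair 0] h(31,13)=(31*31+13)%997=974 [pair 1] h(97,96)=(97*31+96)%997=112 [pair 2] -> [499, 974, 112]
  Sibling for proof at L0: 13
L2: h(499,974)=(499*31+974)%997=491 [pair 0] h(112,112)=(112*31+112)%997=593 [pair 1] -> [491, 593]
  Sibling for proof at L1: 499
L3: h(491,593)=(491*31+593)%997=859 [pair 0] -> [859]
  Sibling for proof at L2: 593
Root: 859
Proof path (sibling hashes from leaf to root): [13, 499, 593]

Answer: 13 499 593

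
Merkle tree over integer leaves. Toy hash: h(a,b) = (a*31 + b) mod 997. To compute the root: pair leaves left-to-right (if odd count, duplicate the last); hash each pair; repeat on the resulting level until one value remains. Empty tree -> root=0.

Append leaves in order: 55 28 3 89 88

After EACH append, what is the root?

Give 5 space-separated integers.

Answer: 55 736 978 67 465

Derivation:
After append 55 (leaves=[55]):
  L0: [55]
  root=55
After append 28 (leaves=[55, 28]):
  L0: [55, 28]
  L1: h(55,28)=(55*31+28)%997=736 -> [736]
  root=736
After append 3 (leaves=[55, 28, 3]):
  L0: [55, 28, 3]
  L1: h(55,28)=(55*31+28)%997=736 h(3,3)=(3*31+3)%997=96 -> [736, 96]
  L2: h(736,96)=(736*31+96)%997=978 -> [978]
  root=978
After append 89 (leaves=[55, 28, 3, 89]):
  L0: [55, 28, 3, 89]
  L1: h(55,28)=(55*31+28)%997=736 h(3,89)=(3*31+89)%997=182 -> [736, 182]
  L2: h(736,182)=(736*31+182)%997=67 -> [67]
  root=67
After append 88 (leaves=[55, 28, 3, 89, 88]):
  L0: [55, 28, 3, 89, 88]
  L1: h(55,28)=(55*31+28)%997=736 h(3,89)=(3*31+89)%997=182 h(88,88)=(88*31+88)%997=822 -> [736, 182, 822]
  L2: h(736,182)=(736*31+182)%997=67 h(822,822)=(822*31+822)%997=382 -> [67, 382]
  L3: h(67,382)=(67*31+382)%997=465 -> [465]
  root=465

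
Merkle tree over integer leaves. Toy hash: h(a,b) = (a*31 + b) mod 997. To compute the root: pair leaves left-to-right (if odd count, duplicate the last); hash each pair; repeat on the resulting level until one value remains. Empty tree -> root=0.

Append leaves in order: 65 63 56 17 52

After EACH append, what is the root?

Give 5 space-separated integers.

After append 65 (leaves=[65]):
  L0: [65]
  root=65
After append 63 (leaves=[65, 63]):
  L0: [65, 63]
  L1: h(65,63)=(65*31+63)%997=84 -> [84]
  root=84
After append 56 (leaves=[65, 63, 56]):
  L0: [65, 63, 56]
  L1: h(65,63)=(65*31+63)%997=84 h(56,56)=(56*31+56)%997=795 -> [84, 795]
  L2: h(84,795)=(84*31+795)%997=408 -> [408]
  root=408
After append 17 (leaves=[65, 63, 56, 17]):
  L0: [65, 63, 56, 17]
  L1: h(65,63)=(65*31+63)%997=84 h(56,17)=(56*31+17)%997=756 -> [84, 756]
  L2: h(84,756)=(84*31+756)%997=369 -> [369]
  root=369
After append 52 (leaves=[65, 63, 56, 17, 52]):
  L0: [65, 63, 56, 17, 52]
  L1: h(65,63)=(65*31+63)%997=84 h(56,17)=(56*31+17)%997=756 h(52,52)=(52*31+52)%997=667 -> [84, 756, 667]
  L2: h(84,756)=(84*31+756)%997=369 h(667,667)=(667*31+667)%997=407 -> [369, 407]
  L3: h(369,407)=(369*31+407)%997=879 -> [879]
  root=879

Answer: 65 84 408 369 879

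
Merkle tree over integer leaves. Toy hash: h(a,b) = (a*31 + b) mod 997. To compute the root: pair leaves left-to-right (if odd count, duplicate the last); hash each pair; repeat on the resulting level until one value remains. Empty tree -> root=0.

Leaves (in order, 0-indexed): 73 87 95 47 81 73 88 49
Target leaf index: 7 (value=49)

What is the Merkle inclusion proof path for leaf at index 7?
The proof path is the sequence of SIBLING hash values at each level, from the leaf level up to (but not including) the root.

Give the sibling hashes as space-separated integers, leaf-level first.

L0 (leaves): [73, 87, 95, 47, 81, 73, 88, 49], target index=7
L1: h(73,87)=(73*31+87)%997=356 [pair 0] h(95,47)=(95*31+47)%997=1 [pair 1] h(81,73)=(81*31+73)%997=590 [pair 2] h(88,49)=(88*31+49)%997=783 [pair 3] -> [356, 1, 590, 783]
  Sibling for proof at L0: 88
L2: h(356,1)=(356*31+1)%997=70 [pair 0] h(590,783)=(590*31+783)%997=130 [pair 1] -> [70, 130]
  Sibling for proof at L1: 590
L3: h(70,130)=(70*31+130)%997=306 [pair 0] -> [306]
  Sibling for proof at L2: 70
Root: 306
Proof path (sibling hashes from leaf to root): [88, 590, 70]

Answer: 88 590 70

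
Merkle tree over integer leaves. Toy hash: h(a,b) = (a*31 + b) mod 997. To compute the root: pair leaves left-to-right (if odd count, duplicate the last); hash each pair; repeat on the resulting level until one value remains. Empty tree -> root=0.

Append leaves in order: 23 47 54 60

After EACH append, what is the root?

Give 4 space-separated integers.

After append 23 (leaves=[23]):
  L0: [23]
  root=23
After append 47 (leaves=[23, 47]):
  L0: [23, 47]
  L1: h(23,47)=(23*31+47)%997=760 -> [760]
  root=760
After append 54 (leaves=[23, 47, 54]):
  L0: [23, 47, 54]
  L1: h(23,47)=(23*31+47)%997=760 h(54,54)=(54*31+54)%997=731 -> [760, 731]
  L2: h(760,731)=(760*31+731)%997=363 -> [363]
  root=363
After append 60 (leaves=[23, 47, 54, 60]):
  L0: [23, 47, 54, 60]
  L1: h(23,47)=(23*31+47)%997=760 h(54,60)=(54*31+60)%997=737 -> [760, 737]
  L2: h(760,737)=(760*31+737)%997=369 -> [369]
  root=369

Answer: 23 760 363 369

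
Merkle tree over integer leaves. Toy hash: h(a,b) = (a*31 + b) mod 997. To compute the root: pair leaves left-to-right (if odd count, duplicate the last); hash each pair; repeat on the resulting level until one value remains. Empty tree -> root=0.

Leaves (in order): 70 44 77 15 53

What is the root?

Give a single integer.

L0: [70, 44, 77, 15, 53]
L1: h(70,44)=(70*31+44)%997=220 h(77,15)=(77*31+15)%997=408 h(53,53)=(53*31+53)%997=699 -> [220, 408, 699]
L2: h(220,408)=(220*31+408)%997=249 h(699,699)=(699*31+699)%997=434 -> [249, 434]
L3: h(249,434)=(249*31+434)%997=177 -> [177]

Answer: 177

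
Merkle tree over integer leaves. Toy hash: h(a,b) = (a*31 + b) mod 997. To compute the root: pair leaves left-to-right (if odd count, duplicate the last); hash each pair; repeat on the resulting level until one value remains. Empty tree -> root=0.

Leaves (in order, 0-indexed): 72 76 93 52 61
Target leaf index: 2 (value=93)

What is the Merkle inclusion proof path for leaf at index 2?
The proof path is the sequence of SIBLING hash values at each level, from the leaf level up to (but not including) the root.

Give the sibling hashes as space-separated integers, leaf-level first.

Answer: 52 314 650

Derivation:
L0 (leaves): [72, 76, 93, 52, 61], target index=2
L1: h(72,76)=(72*31+76)%997=314 [pair 0] h(93,52)=(93*31+52)%997=941 [pair 1] h(61,61)=(61*31+61)%997=955 [pair 2] -> [314, 941, 955]
  Sibling for proof at L0: 52
L2: h(314,941)=(314*31+941)%997=705 [pair 0] h(955,955)=(955*31+955)%997=650 [pair 1] -> [705, 650]
  Sibling for proof at L1: 314
L3: h(705,650)=(705*31+650)%997=571 [pair 0] -> [571]
  Sibling for proof at L2: 650
Root: 571
Proof path (sibling hashes from leaf to root): [52, 314, 650]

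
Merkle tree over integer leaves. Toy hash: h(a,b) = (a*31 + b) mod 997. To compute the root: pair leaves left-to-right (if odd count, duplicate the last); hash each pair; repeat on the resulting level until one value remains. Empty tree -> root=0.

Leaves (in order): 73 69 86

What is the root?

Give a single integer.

Answer: 269

Derivation:
L0: [73, 69, 86]
L1: h(73,69)=(73*31+69)%997=338 h(86,86)=(86*31+86)%997=758 -> [338, 758]
L2: h(338,758)=(338*31+758)%997=269 -> [269]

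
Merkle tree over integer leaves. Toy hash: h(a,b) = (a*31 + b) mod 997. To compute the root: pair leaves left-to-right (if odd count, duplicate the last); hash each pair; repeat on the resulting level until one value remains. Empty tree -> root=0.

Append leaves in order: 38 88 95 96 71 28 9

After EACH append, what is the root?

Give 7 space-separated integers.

Answer: 38 269 412 413 762 383 436

Derivation:
After append 38 (leaves=[38]):
  L0: [38]
  root=38
After append 88 (leaves=[38, 88]):
  L0: [38, 88]
  L1: h(38,88)=(38*31+88)%997=269 -> [269]
  root=269
After append 95 (leaves=[38, 88, 95]):
  L0: [38, 88, 95]
  L1: h(38,88)=(38*31+88)%997=269 h(95,95)=(95*31+95)%997=49 -> [269, 49]
  L2: h(269,49)=(269*31+49)%997=412 -> [412]
  root=412
After append 96 (leaves=[38, 88, 95, 96]):
  L0: [38, 88, 95, 96]
  L1: h(38,88)=(38*31+88)%997=269 h(95,96)=(95*31+96)%997=50 -> [269, 50]
  L2: h(269,50)=(269*31+50)%997=413 -> [413]
  root=413
After append 71 (leaves=[38, 88, 95, 96, 71]):
  L0: [38, 88, 95, 96, 71]
  L1: h(38,88)=(38*31+88)%997=269 h(95,96)=(95*31+96)%997=50 h(71,71)=(71*31+71)%997=278 -> [269, 50, 278]
  L2: h(269,50)=(269*31+50)%997=413 h(278,278)=(278*31+278)%997=920 -> [413, 920]
  L3: h(413,920)=(413*31+920)%997=762 -> [762]
  root=762
After append 28 (leaves=[38, 88, 95, 96, 71, 28]):
  L0: [38, 88, 95, 96, 71, 28]
  L1: h(38,88)=(38*31+88)%997=269 h(95,96)=(95*31+96)%997=50 h(71,28)=(71*31+28)%997=235 -> [269, 50, 235]
  L2: h(269,50)=(269*31+50)%997=413 h(235,235)=(235*31+235)%997=541 -> [413, 541]
  L3: h(413,541)=(413*31+541)%997=383 -> [383]
  root=383
After append 9 (leaves=[38, 88, 95, 96, 71, 28, 9]):
  L0: [38, 88, 95, 96, 71, 28, 9]
  L1: h(38,88)=(38*31+88)%997=269 h(95,96)=(95*31+96)%997=50 h(71,28)=(71*31+28)%997=235 h(9,9)=(9*31+9)%997=288 -> [269, 50, 235, 288]
  L2: h(269,50)=(269*31+50)%997=413 h(235,288)=(235*31+288)%997=594 -> [413, 594]
  L3: h(413,594)=(413*31+594)%997=436 -> [436]
  root=436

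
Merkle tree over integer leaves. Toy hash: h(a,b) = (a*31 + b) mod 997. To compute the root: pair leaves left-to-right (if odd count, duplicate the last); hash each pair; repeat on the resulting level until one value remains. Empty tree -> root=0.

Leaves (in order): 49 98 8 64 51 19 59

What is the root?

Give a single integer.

L0: [49, 98, 8, 64, 51, 19, 59]
L1: h(49,98)=(49*31+98)%997=620 h(8,64)=(8*31+64)%997=312 h(51,19)=(51*31+19)%997=603 h(59,59)=(59*31+59)%997=891 -> [620, 312, 603, 891]
L2: h(620,312)=(620*31+312)%997=589 h(603,891)=(603*31+891)%997=641 -> [589, 641]
L3: h(589,641)=(589*31+641)%997=954 -> [954]

Answer: 954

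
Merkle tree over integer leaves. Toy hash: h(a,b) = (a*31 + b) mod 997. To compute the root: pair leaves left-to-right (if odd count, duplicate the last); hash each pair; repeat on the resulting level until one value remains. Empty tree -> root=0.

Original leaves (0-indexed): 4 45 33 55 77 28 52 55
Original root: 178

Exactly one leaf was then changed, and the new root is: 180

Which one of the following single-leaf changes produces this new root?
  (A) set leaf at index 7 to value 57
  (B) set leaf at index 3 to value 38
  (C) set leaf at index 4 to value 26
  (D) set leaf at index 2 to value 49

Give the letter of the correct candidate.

Answer: A

Derivation:
Original leaves: [4, 45, 33, 55, 77, 28, 52, 55]
Target new root: 180
Try each candidate change and compute the resulting root:
Candidate A: set leaf[7] = 57 -> leaves = [4, 45, 33, 55, 77, 28, 52, 57]
  L0: [4, 45, 33, 55, 77, 28, 52, 57]
  L1: h(4,45)=(4*31+45)%997=169 h(33,55)=(33*31+55)%997=81 h(77,28)=(77*31+28)%997=421 h(52,57)=(52*31+57)%997=672 -> [169, 81, 421, 672]
  L2: h(169,81)=(169*31+81)%997=335 h(421,672)=(421*31+672)%997=762 -> [335, 762]
  L3: h(335,762)=(335*31+762)%997=180 -> [180]
  root = 180 == target 180  ** MATCH **
Candidate B: set leaf[3] = 38 -> leaves = [4, 45, 33, 38, 77, 28, 52, 55]
  L0: [4, 45, 33, 38, 77, 28, 52, 55]
  L1: h(4,45)=(4*31+45)%997=169 h(33,38)=(33*31+38)%997=64 h(77,28)=(77*31+28)%997=421 h(52,55)=(52*31+55)%997=670 -> [169, 64, 421, 670]
  L2: h(169,64)=(169*31+64)%997=318 h(421,670)=(421*31+670)%997=760 -> [318, 760]
  L3: h(318,760)=(318*31+760)%997=648 -> [648]
  root = 648 != target 180
Candidate C: set leaf[4] = 26 -> leaves = [4, 45, 33, 55, 26, 28, 52, 55]
  L0: [4, 45, 33, 55, 26, 28, 52, 55]
  L1: h(4,45)=(4*31+45)%997=169 h(33,55)=(33*31+55)%997=81 h(26,28)=(26*31+28)%997=834 h(52,55)=(52*31+55)%997=670 -> [169, 81, 834, 670]
  L2: h(169,81)=(169*31+81)%997=335 h(834,670)=(834*31+670)%997=602 -> [335, 602]
  L3: h(335,602)=(335*31+602)%997=20 -> [20]
  root = 20 != target 180
Candidate D: set leaf[2] = 49 -> leaves = [4, 45, 49, 55, 77, 28, 52, 55]
  L0: [4, 45, 49, 55, 77, 28, 52, 55]
  L1: h(4,45)=(4*31+45)%997=169 h(49,55)=(49*31+55)%997=577 h(77,28)=(77*31+28)%997=421 h(52,55)=(52*31+55)%997=670 -> [169, 577, 421, 670]
  L2: h(169,577)=(169*31+577)%997=831 h(421,670)=(421*31+670)%997=760 -> [831, 760]
  L3: h(831,760)=(831*31+760)%997=599 -> [599]
  root = 599 != target 180
Candidate A produces the target root.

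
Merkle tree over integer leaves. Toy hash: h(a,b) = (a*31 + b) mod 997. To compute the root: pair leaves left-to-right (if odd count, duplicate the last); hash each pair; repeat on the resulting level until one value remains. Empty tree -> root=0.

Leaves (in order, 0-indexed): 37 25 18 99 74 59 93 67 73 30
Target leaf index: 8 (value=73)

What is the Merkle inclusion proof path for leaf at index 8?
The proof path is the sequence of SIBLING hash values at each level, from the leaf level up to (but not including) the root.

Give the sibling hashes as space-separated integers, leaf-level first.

L0 (leaves): [37, 25, 18, 99, 74, 59, 93, 67, 73, 30], target index=8
L1: h(37,25)=(37*31+25)%997=175 [pair 0] h(18,99)=(18*31+99)%997=657 [pair 1] h(74,59)=(74*31+59)%997=359 [pair 2] h(93,67)=(93*31+67)%997=956 [pair 3] h(73,30)=(73*31+30)%997=299 [pair 4] -> [175, 657, 359, 956, 299]
  Sibling for proof at L0: 30
L2: h(175,657)=(175*31+657)%997=100 [pair 0] h(359,956)=(359*31+956)%997=121 [pair 1] h(299,299)=(299*31+299)%997=595 [pair 2] -> [100, 121, 595]
  Sibling for proof at L1: 299
L3: h(100,121)=(100*31+121)%997=230 [pair 0] h(595,595)=(595*31+595)%997=97 [pair 1] -> [230, 97]
  Sibling for proof at L2: 595
L4: h(230,97)=(230*31+97)%997=248 [pair 0] -> [248]
  Sibling for proof at L3: 230
Root: 248
Proof path (sibling hashes from leaf to root): [30, 299, 595, 230]

Answer: 30 299 595 230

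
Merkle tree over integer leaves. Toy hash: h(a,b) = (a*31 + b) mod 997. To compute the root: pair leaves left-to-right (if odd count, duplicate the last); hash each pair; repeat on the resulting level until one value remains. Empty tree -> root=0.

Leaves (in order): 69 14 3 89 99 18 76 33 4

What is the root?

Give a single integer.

Answer: 730

Derivation:
L0: [69, 14, 3, 89, 99, 18, 76, 33, 4]
L1: h(69,14)=(69*31+14)%997=159 h(3,89)=(3*31+89)%997=182 h(99,18)=(99*31+18)%997=96 h(76,33)=(76*31+33)%997=395 h(4,4)=(4*31+4)%997=128 -> [159, 182, 96, 395, 128]
L2: h(159,182)=(159*31+182)%997=126 h(96,395)=(96*31+395)%997=380 h(128,128)=(128*31+128)%997=108 -> [126, 380, 108]
L3: h(126,380)=(126*31+380)%997=298 h(108,108)=(108*31+108)%997=465 -> [298, 465]
L4: h(298,465)=(298*31+465)%997=730 -> [730]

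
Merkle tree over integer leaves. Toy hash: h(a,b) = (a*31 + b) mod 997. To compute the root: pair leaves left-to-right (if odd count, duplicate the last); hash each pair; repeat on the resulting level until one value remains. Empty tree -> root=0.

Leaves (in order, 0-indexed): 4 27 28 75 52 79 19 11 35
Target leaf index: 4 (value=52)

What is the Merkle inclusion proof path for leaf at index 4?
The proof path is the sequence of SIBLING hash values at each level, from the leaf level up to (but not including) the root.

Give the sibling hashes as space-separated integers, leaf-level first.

L0 (leaves): [4, 27, 28, 75, 52, 79, 19, 11, 35], target index=4
L1: h(4,27)=(4*31+27)%997=151 [pair 0] h(28,75)=(28*31+75)%997=943 [pair 1] h(52,79)=(52*31+79)%997=694 [pair 2] h(19,11)=(19*31+11)%997=600 [pair 3] h(35,35)=(35*31+35)%997=123 [pair 4] -> [151, 943, 694, 600, 123]
  Sibling for proof at L0: 79
L2: h(151,943)=(151*31+943)%997=639 [pair 0] h(694,600)=(694*31+600)%997=180 [pair 1] h(123,123)=(123*31+123)%997=945 [pair 2] -> [639, 180, 945]
  Sibling for proof at L1: 600
L3: h(639,180)=(639*31+180)%997=49 [pair 0] h(945,945)=(945*31+945)%997=330 [pair 1] -> [49, 330]
  Sibling for proof at L2: 639
L4: h(49,330)=(49*31+330)%997=852 [pair 0] -> [852]
  Sibling for proof at L3: 330
Root: 852
Proof path (sibling hashes from leaf to root): [79, 600, 639, 330]

Answer: 79 600 639 330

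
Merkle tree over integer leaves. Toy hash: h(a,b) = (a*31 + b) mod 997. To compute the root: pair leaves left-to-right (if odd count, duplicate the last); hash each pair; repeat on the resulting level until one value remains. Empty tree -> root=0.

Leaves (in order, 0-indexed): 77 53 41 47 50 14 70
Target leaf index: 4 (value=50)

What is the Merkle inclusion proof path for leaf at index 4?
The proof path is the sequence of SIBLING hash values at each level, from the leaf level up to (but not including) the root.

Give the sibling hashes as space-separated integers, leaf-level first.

L0 (leaves): [77, 53, 41, 47, 50, 14, 70], target index=4
L1: h(77,53)=(77*31+53)%997=446 [pair 0] h(41,47)=(41*31+47)%997=321 [pair 1] h(50,14)=(50*31+14)%997=567 [pair 2] h(70,70)=(70*31+70)%997=246 [pair 3] -> [446, 321, 567, 246]
  Sibling for proof at L0: 14
L2: h(446,321)=(446*31+321)%997=189 [pair 0] h(567,246)=(567*31+246)%997=874 [pair 1] -> [189, 874]
  Sibling for proof at L1: 246
L3: h(189,874)=(189*31+874)%997=751 [pair 0] -> [751]
  Sibling for proof at L2: 189
Root: 751
Proof path (sibling hashes from leaf to root): [14, 246, 189]

Answer: 14 246 189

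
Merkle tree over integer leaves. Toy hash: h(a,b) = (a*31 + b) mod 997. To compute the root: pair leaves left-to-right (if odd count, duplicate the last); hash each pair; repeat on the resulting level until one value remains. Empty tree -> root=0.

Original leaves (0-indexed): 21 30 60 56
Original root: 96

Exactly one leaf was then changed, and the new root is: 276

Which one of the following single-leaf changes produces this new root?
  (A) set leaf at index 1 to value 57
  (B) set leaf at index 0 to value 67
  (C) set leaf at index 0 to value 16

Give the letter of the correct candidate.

Original leaves: [21, 30, 60, 56]
Target new root: 276
Try each candidate change and compute the resulting root:
Candidate A: set leaf[1] = 57 -> leaves = [21, 57, 60, 56]
  L0: [21, 57, 60, 56]
  L1: h(21,57)=(21*31+57)%997=708 h(60,56)=(60*31+56)%997=919 -> [708, 919]
  L2: h(708,919)=(708*31+919)%997=933 -> [933]
  root = 933 != target 276
Candidate B: set leaf[0] = 67 -> leaves = [67, 30, 60, 56]
  L0: [67, 30, 60, 56]
  L1: h(67,30)=(67*31+30)%997=113 h(60,56)=(60*31+56)%997=919 -> [113, 919]
  L2: h(113,919)=(113*31+919)%997=434 -> [434]
  root = 434 != target 276
Candidate C: set leaf[0] = 16 -> leaves = [16, 30, 60, 56]
  L0: [16, 30, 60, 56]
  L1: h(16,30)=(16*31+30)%997=526 h(60,56)=(60*31+56)%997=919 -> [526, 919]
  L2: h(526,919)=(526*31+919)%997=276 -> [276]
  root = 276 == target 276  ** MATCH **
Candidate C produces the target root.

Answer: C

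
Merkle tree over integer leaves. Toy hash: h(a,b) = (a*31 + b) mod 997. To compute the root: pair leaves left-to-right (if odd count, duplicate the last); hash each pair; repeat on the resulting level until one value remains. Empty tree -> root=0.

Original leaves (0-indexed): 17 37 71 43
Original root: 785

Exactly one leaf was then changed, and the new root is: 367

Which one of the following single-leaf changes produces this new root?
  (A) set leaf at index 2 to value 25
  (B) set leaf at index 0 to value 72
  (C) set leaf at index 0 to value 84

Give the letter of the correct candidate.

Answer: C

Derivation:
Original leaves: [17, 37, 71, 43]
Target new root: 367
Try each candidate change and compute the resulting root:
Candidate A: set leaf[2] = 25 -> leaves = [17, 37, 25, 43]
  L0: [17, 37, 25, 43]
  L1: h(17,37)=(17*31+37)%997=564 h(25,43)=(25*31+43)%997=818 -> [564, 818]
  L2: h(564,818)=(564*31+818)%997=356 -> [356]
  root = 356 != target 367
Candidate B: set leaf[0] = 72 -> leaves = [72, 37, 71, 43]
  L0: [72, 37, 71, 43]
  L1: h(72,37)=(72*31+37)%997=275 h(71,43)=(71*31+43)%997=250 -> [275, 250]
  L2: h(275,250)=(275*31+250)%997=799 -> [799]
  root = 799 != target 367
Candidate C: set leaf[0] = 84 -> leaves = [84, 37, 71, 43]
  L0: [84, 37, 71, 43]
  L1: h(84,37)=(84*31+37)%997=647 h(71,43)=(71*31+43)%997=250 -> [647, 250]
  L2: h(647,250)=(647*31+250)%997=367 -> [367]
  root = 367 == target 367  ** MATCH **
Candidate C produces the target root.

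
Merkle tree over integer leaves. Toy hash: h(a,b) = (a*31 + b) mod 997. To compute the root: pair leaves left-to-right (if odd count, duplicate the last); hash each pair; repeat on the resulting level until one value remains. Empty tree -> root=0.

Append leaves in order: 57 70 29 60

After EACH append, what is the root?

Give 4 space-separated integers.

Answer: 57 840 49 80

Derivation:
After append 57 (leaves=[57]):
  L0: [57]
  root=57
After append 70 (leaves=[57, 70]):
  L0: [57, 70]
  L1: h(57,70)=(57*31+70)%997=840 -> [840]
  root=840
After append 29 (leaves=[57, 70, 29]):
  L0: [57, 70, 29]
  L1: h(57,70)=(57*31+70)%997=840 h(29,29)=(29*31+29)%997=928 -> [840, 928]
  L2: h(840,928)=(840*31+928)%997=49 -> [49]
  root=49
After append 60 (leaves=[57, 70, 29, 60]):
  L0: [57, 70, 29, 60]
  L1: h(57,70)=(57*31+70)%997=840 h(29,60)=(29*31+60)%997=959 -> [840, 959]
  L2: h(840,959)=(840*31+959)%997=80 -> [80]
  root=80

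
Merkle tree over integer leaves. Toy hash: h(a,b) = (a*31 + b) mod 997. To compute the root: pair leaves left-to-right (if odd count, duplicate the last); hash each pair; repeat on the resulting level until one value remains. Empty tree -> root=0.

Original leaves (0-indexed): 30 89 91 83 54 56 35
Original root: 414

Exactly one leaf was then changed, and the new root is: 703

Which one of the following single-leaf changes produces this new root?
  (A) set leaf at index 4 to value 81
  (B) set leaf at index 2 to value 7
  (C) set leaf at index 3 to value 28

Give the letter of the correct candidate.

Answer: C

Derivation:
Original leaves: [30, 89, 91, 83, 54, 56, 35]
Target new root: 703
Try each candidate change and compute the resulting root:
Candidate A: set leaf[4] = 81 -> leaves = [30, 89, 91, 83, 81, 56, 35]
  L0: [30, 89, 91, 83, 81, 56, 35]
  L1: h(30,89)=(30*31+89)%997=22 h(91,83)=(91*31+83)%997=910 h(81,56)=(81*31+56)%997=573 h(35,35)=(35*31+35)%997=123 -> [22, 910, 573, 123]
  L2: h(22,910)=(22*31+910)%997=595 h(573,123)=(573*31+123)%997=937 -> [595, 937]
  L3: h(595,937)=(595*31+937)%997=439 -> [439]
  root = 439 != target 703
Candidate B: set leaf[2] = 7 -> leaves = [30, 89, 7, 83, 54, 56, 35]
  L0: [30, 89, 7, 83, 54, 56, 35]
  L1: h(30,89)=(30*31+89)%997=22 h(7,83)=(7*31+83)%997=300 h(54,56)=(54*31+56)%997=733 h(35,35)=(35*31+35)%997=123 -> [22, 300, 733, 123]
  L2: h(22,300)=(22*31+300)%997=982 h(733,123)=(733*31+123)%997=912 -> [982, 912]
  L3: h(982,912)=(982*31+912)%997=447 -> [447]
  root = 447 != target 703
Candidate C: set leaf[3] = 28 -> leaves = [30, 89, 91, 28, 54, 56, 35]
  L0: [30, 89, 91, 28, 54, 56, 35]
  L1: h(30,89)=(30*31+89)%997=22 h(91,28)=(91*31+28)%997=855 h(54,56)=(54*31+56)%997=733 h(35,35)=(35*31+35)%997=123 -> [22, 855, 733, 123]
  L2: h(22,855)=(22*31+855)%997=540 h(733,123)=(733*31+123)%997=912 -> [540, 912]
  L3: h(540,912)=(540*31+912)%997=703 -> [703]
  root = 703 == target 703  ** MATCH **
Candidate C produces the target root.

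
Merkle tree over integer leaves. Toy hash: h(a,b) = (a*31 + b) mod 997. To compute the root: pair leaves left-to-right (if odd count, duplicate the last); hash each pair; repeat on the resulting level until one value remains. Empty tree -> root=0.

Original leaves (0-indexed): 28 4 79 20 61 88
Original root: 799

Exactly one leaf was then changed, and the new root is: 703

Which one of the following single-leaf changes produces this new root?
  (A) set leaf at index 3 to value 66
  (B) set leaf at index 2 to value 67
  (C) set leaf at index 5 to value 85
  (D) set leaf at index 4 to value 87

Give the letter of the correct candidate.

Original leaves: [28, 4, 79, 20, 61, 88]
Target new root: 703
Try each candidate change and compute the resulting root:
Candidate A: set leaf[3] = 66 -> leaves = [28, 4, 79, 66, 61, 88]
  L0: [28, 4, 79, 66, 61, 88]
  L1: h(28,4)=(28*31+4)%997=872 h(79,66)=(79*31+66)%997=521 h(61,88)=(61*31+88)%997=982 -> [872, 521, 982]
  L2: h(872,521)=(872*31+521)%997=634 h(982,982)=(982*31+982)%997=517 -> [634, 517]
  L3: h(634,517)=(634*31+517)%997=231 -> [231]
  root = 231 != target 703
Candidate B: set leaf[2] = 67 -> leaves = [28, 4, 67, 20, 61, 88]
  L0: [28, 4, 67, 20, 61, 88]
  L1: h(28,4)=(28*31+4)%997=872 h(67,20)=(67*31+20)%997=103 h(61,88)=(61*31+88)%997=982 -> [872, 103, 982]
  L2: h(872,103)=(872*31+103)%997=216 h(982,982)=(982*31+982)%997=517 -> [216, 517]
  L3: h(216,517)=(216*31+517)%997=234 -> [234]
  root = 234 != target 703
Candidate C: set leaf[5] = 85 -> leaves = [28, 4, 79, 20, 61, 85]
  L0: [28, 4, 79, 20, 61, 85]
  L1: h(28,4)=(28*31+4)%997=872 h(79,20)=(79*31+20)%997=475 h(61,85)=(61*31+85)%997=979 -> [872, 475, 979]
  L2: h(872,475)=(872*31+475)%997=588 h(979,979)=(979*31+979)%997=421 -> [588, 421]
  L3: h(588,421)=(588*31+421)%997=703 -> [703]
  root = 703 == target 703  ** MATCH **
Candidate D: set leaf[4] = 87 -> leaves = [28, 4, 79, 20, 87, 88]
  L0: [28, 4, 79, 20, 87, 88]
  L1: h(28,4)=(28*31+4)%997=872 h(79,20)=(79*31+20)%997=475 h(87,88)=(87*31+88)%997=791 -> [872, 475, 791]
  L2: h(872,475)=(872*31+475)%997=588 h(791,791)=(791*31+791)%997=387 -> [588, 387]
  L3: h(588,387)=(588*31+387)%997=669 -> [669]
  root = 669 != target 703
Candidate C produces the target root.

Answer: C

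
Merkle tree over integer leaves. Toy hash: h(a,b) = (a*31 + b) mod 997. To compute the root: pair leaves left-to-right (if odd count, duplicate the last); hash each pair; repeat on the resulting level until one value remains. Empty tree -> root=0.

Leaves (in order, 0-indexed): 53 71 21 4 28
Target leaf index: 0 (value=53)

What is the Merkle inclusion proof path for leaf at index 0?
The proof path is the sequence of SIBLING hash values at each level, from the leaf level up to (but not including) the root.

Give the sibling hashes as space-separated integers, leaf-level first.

L0 (leaves): [53, 71, 21, 4, 28], target index=0
L1: h(53,71)=(53*31+71)%997=717 [pair 0] h(21,4)=(21*31+4)%997=655 [pair 1] h(28,28)=(28*31+28)%997=896 [pair 2] -> [717, 655, 896]
  Sibling for proof at L0: 71
L2: h(717,655)=(717*31+655)%997=948 [pair 0] h(896,896)=(896*31+896)%997=756 [pair 1] -> [948, 756]
  Sibling for proof at L1: 655
L3: h(948,756)=(948*31+756)%997=234 [pair 0] -> [234]
  Sibling for proof at L2: 756
Root: 234
Proof path (sibling hashes from leaf to root): [71, 655, 756]

Answer: 71 655 756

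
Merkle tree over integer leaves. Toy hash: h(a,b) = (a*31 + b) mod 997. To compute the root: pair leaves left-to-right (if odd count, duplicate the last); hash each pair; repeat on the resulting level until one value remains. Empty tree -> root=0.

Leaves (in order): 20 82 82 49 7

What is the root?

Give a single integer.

L0: [20, 82, 82, 49, 7]
L1: h(20,82)=(20*31+82)%997=702 h(82,49)=(82*31+49)%997=597 h(7,7)=(7*31+7)%997=224 -> [702, 597, 224]
L2: h(702,597)=(702*31+597)%997=425 h(224,224)=(224*31+224)%997=189 -> [425, 189]
L3: h(425,189)=(425*31+189)%997=403 -> [403]

Answer: 403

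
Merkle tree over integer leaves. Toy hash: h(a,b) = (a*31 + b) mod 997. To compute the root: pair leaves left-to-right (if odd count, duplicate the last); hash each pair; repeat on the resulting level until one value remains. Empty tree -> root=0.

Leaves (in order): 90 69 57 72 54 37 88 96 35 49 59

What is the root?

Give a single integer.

L0: [90, 69, 57, 72, 54, 37, 88, 96, 35, 49, 59]
L1: h(90,69)=(90*31+69)%997=865 h(57,72)=(57*31+72)%997=842 h(54,37)=(54*31+37)%997=714 h(88,96)=(88*31+96)%997=830 h(35,49)=(35*31+49)%997=137 h(59,59)=(59*31+59)%997=891 -> [865, 842, 714, 830, 137, 891]
L2: h(865,842)=(865*31+842)%997=738 h(714,830)=(714*31+830)%997=33 h(137,891)=(137*31+891)%997=153 -> [738, 33, 153]
L3: h(738,33)=(738*31+33)%997=977 h(153,153)=(153*31+153)%997=908 -> [977, 908]
L4: h(977,908)=(977*31+908)%997=288 -> [288]

Answer: 288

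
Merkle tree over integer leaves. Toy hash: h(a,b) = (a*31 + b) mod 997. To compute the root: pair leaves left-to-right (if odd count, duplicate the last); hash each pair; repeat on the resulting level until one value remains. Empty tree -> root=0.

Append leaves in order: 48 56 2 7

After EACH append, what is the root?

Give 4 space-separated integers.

Answer: 48 547 72 77

Derivation:
After append 48 (leaves=[48]):
  L0: [48]
  root=48
After append 56 (leaves=[48, 56]):
  L0: [48, 56]
  L1: h(48,56)=(48*31+56)%997=547 -> [547]
  root=547
After append 2 (leaves=[48, 56, 2]):
  L0: [48, 56, 2]
  L1: h(48,56)=(48*31+56)%997=547 h(2,2)=(2*31+2)%997=64 -> [547, 64]
  L2: h(547,64)=(547*31+64)%997=72 -> [72]
  root=72
After append 7 (leaves=[48, 56, 2, 7]):
  L0: [48, 56, 2, 7]
  L1: h(48,56)=(48*31+56)%997=547 h(2,7)=(2*31+7)%997=69 -> [547, 69]
  L2: h(547,69)=(547*31+69)%997=77 -> [77]
  root=77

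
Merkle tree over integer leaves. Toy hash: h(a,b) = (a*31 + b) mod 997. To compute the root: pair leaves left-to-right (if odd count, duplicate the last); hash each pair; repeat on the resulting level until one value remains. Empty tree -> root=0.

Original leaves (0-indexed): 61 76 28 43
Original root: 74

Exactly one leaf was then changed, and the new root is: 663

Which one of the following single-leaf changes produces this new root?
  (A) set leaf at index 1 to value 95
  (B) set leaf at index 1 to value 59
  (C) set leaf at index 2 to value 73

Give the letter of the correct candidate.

Answer: A

Derivation:
Original leaves: [61, 76, 28, 43]
Target new root: 663
Try each candidate change and compute the resulting root:
Candidate A: set leaf[1] = 95 -> leaves = [61, 95, 28, 43]
  L0: [61, 95, 28, 43]
  L1: h(61,95)=(61*31+95)%997=989 h(28,43)=(28*31+43)%997=911 -> [989, 911]
  L2: h(989,911)=(989*31+911)%997=663 -> [663]
  root = 663 == target 663  ** MATCH **
Candidate B: set leaf[1] = 59 -> leaves = [61, 59, 28, 43]
  L0: [61, 59, 28, 43]
  L1: h(61,59)=(61*31+59)%997=953 h(28,43)=(28*31+43)%997=911 -> [953, 911]
  L2: h(953,911)=(953*31+911)%997=544 -> [544]
  root = 544 != target 663
Candidate C: set leaf[2] = 73 -> leaves = [61, 76, 73, 43]
  L0: [61, 76, 73, 43]
  L1: h(61,76)=(61*31+76)%997=970 h(73,43)=(73*31+43)%997=312 -> [970, 312]
  L2: h(970,312)=(970*31+312)%997=472 -> [472]
  root = 472 != target 663
Candidate A produces the target root.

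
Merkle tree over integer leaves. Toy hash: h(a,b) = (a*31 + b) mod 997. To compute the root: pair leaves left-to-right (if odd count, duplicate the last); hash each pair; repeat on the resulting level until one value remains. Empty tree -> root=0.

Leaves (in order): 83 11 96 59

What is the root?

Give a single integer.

Answer: 388

Derivation:
L0: [83, 11, 96, 59]
L1: h(83,11)=(83*31+11)%997=590 h(96,59)=(96*31+59)%997=44 -> [590, 44]
L2: h(590,44)=(590*31+44)%997=388 -> [388]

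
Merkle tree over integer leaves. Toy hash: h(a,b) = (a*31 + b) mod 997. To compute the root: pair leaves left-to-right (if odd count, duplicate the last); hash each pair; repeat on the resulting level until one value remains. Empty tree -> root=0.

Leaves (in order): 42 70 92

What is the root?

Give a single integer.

Answer: 611

Derivation:
L0: [42, 70, 92]
L1: h(42,70)=(42*31+70)%997=375 h(92,92)=(92*31+92)%997=950 -> [375, 950]
L2: h(375,950)=(375*31+950)%997=611 -> [611]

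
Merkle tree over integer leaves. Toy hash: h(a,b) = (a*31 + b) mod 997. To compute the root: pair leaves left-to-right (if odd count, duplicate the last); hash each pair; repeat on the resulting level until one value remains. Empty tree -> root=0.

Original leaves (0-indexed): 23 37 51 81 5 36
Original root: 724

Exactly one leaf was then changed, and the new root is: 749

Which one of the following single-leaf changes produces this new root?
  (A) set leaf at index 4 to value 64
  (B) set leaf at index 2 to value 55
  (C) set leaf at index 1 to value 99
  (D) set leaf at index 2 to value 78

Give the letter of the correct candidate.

Answer: D

Derivation:
Original leaves: [23, 37, 51, 81, 5, 36]
Target new root: 749
Try each candidate change and compute the resulting root:
Candidate A: set leaf[4] = 64 -> leaves = [23, 37, 51, 81, 64, 36]
  L0: [23, 37, 51, 81, 64, 36]
  L1: h(23,37)=(23*31+37)%997=750 h(51,81)=(51*31+81)%997=665 h(64,36)=(64*31+36)%997=26 -> [750, 665, 26]
  L2: h(750,665)=(750*31+665)%997=984 h(26,26)=(26*31+26)%997=832 -> [984, 832]
  L3: h(984,832)=(984*31+832)%997=429 -> [429]
  root = 429 != target 749
Candidate B: set leaf[2] = 55 -> leaves = [23, 37, 55, 81, 5, 36]
  L0: [23, 37, 55, 81, 5, 36]
  L1: h(23,37)=(23*31+37)%997=750 h(55,81)=(55*31+81)%997=789 h(5,36)=(5*31+36)%997=191 -> [750, 789, 191]
  L2: h(750,789)=(750*31+789)%997=111 h(191,191)=(191*31+191)%997=130 -> [111, 130]
  L3: h(111,130)=(111*31+130)%997=580 -> [580]
  root = 580 != target 749
Candidate C: set leaf[1] = 99 -> leaves = [23, 99, 51, 81, 5, 36]
  L0: [23, 99, 51, 81, 5, 36]
  L1: h(23,99)=(23*31+99)%997=812 h(51,81)=(51*31+81)%997=665 h(5,36)=(5*31+36)%997=191 -> [812, 665, 191]
  L2: h(812,665)=(812*31+665)%997=912 h(191,191)=(191*31+191)%997=130 -> [912, 130]
  L3: h(912,130)=(912*31+130)%997=486 -> [486]
  root = 486 != target 749
Candidate D: set leaf[2] = 78 -> leaves = [23, 37, 78, 81, 5, 36]
  L0: [23, 37, 78, 81, 5, 36]
  L1: h(23,37)=(23*31+37)%997=750 h(78,81)=(78*31+81)%997=505 h(5,36)=(5*31+36)%997=191 -> [750, 505, 191]
  L2: h(750,505)=(750*31+505)%997=824 h(191,191)=(191*31+191)%997=130 -> [824, 130]
  L3: h(824,130)=(824*31+130)%997=749 -> [749]
  root = 749 == target 749  ** MATCH **
Candidate D produces the target root.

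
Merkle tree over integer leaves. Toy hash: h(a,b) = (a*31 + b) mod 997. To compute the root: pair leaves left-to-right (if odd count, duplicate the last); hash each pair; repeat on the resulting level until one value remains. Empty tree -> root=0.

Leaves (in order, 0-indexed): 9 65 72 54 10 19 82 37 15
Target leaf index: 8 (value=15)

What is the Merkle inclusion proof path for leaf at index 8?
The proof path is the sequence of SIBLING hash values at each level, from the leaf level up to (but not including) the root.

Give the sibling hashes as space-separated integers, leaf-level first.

Answer: 15 480 405 473

Derivation:
L0 (leaves): [9, 65, 72, 54, 10, 19, 82, 37, 15], target index=8
L1: h(9,65)=(9*31+65)%997=344 [pair 0] h(72,54)=(72*31+54)%997=292 [pair 1] h(10,19)=(10*31+19)%997=329 [pair 2] h(82,37)=(82*31+37)%997=585 [pair 3] h(15,15)=(15*31+15)%997=480 [pair 4] -> [344, 292, 329, 585, 480]
  Sibling for proof at L0: 15
L2: h(344,292)=(344*31+292)%997=986 [pair 0] h(329,585)=(329*31+585)%997=814 [pair 1] h(480,480)=(480*31+480)%997=405 [pair 2] -> [986, 814, 405]
  Sibling for proof at L1: 480
L3: h(986,814)=(986*31+814)%997=473 [pair 0] h(405,405)=(405*31+405)%997=996 [pair 1] -> [473, 996]
  Sibling for proof at L2: 405
L4: h(473,996)=(473*31+996)%997=704 [pair 0] -> [704]
  Sibling for proof at L3: 473
Root: 704
Proof path (sibling hashes from leaf to root): [15, 480, 405, 473]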